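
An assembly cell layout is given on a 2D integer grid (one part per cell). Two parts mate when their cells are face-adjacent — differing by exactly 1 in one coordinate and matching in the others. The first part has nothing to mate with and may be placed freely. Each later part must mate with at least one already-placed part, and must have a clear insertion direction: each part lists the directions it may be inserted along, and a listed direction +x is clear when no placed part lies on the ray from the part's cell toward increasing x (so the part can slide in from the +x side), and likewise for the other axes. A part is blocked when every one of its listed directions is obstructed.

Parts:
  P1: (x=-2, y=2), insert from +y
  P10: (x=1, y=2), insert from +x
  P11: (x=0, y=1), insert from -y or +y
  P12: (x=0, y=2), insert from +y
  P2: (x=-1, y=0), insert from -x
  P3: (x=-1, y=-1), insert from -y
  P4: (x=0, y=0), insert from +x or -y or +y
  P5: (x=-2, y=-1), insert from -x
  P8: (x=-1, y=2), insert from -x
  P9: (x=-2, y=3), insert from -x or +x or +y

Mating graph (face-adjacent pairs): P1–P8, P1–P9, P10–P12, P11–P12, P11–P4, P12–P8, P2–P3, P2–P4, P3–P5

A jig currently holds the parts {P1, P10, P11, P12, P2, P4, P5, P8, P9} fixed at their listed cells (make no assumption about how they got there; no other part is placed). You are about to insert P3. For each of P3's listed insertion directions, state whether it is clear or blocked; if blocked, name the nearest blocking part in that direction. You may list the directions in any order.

-y: clear

-y: ray from P3(-1, -1) has no placed part ⇒ clear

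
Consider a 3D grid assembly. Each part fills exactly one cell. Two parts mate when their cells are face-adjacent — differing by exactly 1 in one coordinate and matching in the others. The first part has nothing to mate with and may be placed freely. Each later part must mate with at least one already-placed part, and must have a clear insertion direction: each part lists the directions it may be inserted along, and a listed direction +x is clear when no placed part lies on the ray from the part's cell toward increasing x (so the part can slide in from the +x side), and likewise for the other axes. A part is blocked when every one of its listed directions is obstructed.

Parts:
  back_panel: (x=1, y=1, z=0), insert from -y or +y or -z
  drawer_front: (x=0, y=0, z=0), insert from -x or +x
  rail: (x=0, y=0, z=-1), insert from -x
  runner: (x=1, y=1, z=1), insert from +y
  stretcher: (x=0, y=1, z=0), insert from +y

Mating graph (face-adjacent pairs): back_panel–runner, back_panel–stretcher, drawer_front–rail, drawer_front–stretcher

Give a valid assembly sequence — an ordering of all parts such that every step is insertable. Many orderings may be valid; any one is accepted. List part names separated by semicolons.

stretcher; back_panel; drawer_front; rail; runner

1. stretcher@(0, 1, 0) [+y clear] — {stretcher}
2. back_panel@(1, 1, 0) [-y clear] — {back_panel, stretcher}
3. drawer_front@(0, 0, 0) [-x clear] — {back_panel, drawer_front, stretcher}
4. rail@(0, 0, -1) [-x clear] — {back_panel, drawer_front, rail, stretcher}
5. runner@(1, 1, 1) [+y clear] — {back_panel, drawer_front, rail, runner, stretcher}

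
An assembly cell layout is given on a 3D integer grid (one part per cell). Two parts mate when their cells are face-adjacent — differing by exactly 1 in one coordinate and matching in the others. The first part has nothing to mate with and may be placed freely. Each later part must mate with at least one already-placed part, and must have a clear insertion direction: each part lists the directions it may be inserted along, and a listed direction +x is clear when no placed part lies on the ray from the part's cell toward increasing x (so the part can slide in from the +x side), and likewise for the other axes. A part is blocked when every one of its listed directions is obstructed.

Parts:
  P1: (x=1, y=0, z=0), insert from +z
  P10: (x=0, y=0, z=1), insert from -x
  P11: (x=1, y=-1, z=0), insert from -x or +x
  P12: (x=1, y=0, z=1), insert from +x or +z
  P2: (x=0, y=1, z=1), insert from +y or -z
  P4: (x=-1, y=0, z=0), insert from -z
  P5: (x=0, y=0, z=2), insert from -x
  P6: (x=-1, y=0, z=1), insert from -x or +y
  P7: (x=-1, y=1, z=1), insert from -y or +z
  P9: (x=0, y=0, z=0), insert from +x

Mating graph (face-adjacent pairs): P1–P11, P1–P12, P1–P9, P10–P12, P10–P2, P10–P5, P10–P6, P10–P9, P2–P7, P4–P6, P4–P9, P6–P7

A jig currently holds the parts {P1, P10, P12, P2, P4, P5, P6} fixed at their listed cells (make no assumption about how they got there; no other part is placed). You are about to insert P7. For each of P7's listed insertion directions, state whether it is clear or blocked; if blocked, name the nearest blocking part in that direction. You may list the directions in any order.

+z: clear; -y: blocked by P6

-y: nearest on ray is P6@(-1, 0, 1) ⇒ blocked
+z: ray from P7(-1, 1, 1) has no placed part ⇒ clear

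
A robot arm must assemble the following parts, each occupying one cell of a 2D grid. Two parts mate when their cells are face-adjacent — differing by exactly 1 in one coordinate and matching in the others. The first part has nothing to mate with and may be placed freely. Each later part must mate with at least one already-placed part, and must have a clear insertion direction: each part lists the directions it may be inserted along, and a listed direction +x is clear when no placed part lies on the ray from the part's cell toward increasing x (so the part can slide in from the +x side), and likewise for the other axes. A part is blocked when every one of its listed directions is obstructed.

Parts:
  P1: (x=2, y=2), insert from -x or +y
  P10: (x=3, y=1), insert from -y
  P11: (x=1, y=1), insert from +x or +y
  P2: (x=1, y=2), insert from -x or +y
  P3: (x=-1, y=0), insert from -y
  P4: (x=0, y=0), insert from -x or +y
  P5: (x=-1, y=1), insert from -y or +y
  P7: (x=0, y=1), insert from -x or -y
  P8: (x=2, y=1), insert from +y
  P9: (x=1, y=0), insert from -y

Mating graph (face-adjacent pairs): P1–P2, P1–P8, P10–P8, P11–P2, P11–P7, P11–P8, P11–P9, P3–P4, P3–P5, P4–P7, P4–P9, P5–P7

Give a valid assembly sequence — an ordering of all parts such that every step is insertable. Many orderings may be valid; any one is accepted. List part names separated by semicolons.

P9; P11; P4; P3; P2; P8; P10; P1; P7; P5

1. P9@(1, 0) [-y clear] — {P9}
2. P11@(1, 1) [+x clear] — {P11, P9}
3. P4@(0, 0) [-x clear] — {P11, P4, P9}
4. P3@(-1, 0) [-y clear] — {P11, P3, P4, P9}
5. P2@(1, 2) [-x clear] — {P11, P2, P3, P4, P9}
6. P8@(2, 1) [+y clear] — {P11, P2, P3, P4, P8, P9}
7. P10@(3, 1) [-y clear] — {P10, P11, P2, P3, P4, P8, P9}
8. P1@(2, 2) [+y clear] — {P1, P10, P11, P2, P3, P4, P8, P9}
9. P7@(0, 1) [-x clear] — {P1, P10, P11, P2, P3, P4, P7, P8, P9}
10. P5@(-1, 1) [+y clear] — {P1, P10, P11, P2, P3, P4, P5, P7, P8, P9}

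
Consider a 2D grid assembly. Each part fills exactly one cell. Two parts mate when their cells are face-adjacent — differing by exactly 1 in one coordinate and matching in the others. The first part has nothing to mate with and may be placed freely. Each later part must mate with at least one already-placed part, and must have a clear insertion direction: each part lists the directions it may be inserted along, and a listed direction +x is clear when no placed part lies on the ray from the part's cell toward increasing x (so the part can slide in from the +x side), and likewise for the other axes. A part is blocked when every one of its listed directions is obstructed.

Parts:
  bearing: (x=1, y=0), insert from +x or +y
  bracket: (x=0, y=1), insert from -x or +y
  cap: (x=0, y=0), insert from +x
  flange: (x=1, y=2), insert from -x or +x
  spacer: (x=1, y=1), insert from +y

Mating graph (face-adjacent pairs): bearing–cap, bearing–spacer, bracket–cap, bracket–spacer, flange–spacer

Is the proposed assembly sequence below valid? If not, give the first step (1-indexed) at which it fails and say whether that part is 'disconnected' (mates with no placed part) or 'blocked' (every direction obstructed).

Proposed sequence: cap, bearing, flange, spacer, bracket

Invalid at step 3 (disconnected)

1. cap@(0, 0) [+x clear] — {cap}
2. bearing@(1, 0) [+x clear] — {bearing, cap}
3. flange@(1, 2) — no placed neighbour ⇒ disconnected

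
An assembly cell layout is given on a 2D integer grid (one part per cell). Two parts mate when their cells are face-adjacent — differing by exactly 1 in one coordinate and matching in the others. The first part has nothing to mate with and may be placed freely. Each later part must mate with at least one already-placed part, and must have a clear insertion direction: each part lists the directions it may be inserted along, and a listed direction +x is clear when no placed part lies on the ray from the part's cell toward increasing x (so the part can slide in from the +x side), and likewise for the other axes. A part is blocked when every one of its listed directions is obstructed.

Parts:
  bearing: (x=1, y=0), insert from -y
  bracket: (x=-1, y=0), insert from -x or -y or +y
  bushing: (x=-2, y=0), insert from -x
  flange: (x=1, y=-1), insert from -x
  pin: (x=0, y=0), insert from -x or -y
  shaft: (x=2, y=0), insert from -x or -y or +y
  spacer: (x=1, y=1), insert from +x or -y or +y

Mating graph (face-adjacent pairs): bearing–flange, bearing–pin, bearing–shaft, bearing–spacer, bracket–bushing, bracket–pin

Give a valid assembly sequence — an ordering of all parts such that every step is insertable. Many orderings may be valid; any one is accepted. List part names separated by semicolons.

bushing; bracket; pin; bearing; spacer; shaft; flange

1. bushing@(-2, 0) [-x clear] — {bushing}
2. bracket@(-1, 0) [-y clear] — {bracket, bushing}
3. pin@(0, 0) [-y clear] — {bracket, bushing, pin}
4. bearing@(1, 0) [-y clear] — {bearing, bracket, bushing, pin}
5. spacer@(1, 1) [+x clear] — {bearing, bracket, bushing, pin, spacer}
6. shaft@(2, 0) [-y clear] — {bearing, bracket, bushing, pin, shaft, spacer}
7. flange@(1, -1) [-x clear] — {bearing, bracket, bushing, flange, pin, shaft, spacer}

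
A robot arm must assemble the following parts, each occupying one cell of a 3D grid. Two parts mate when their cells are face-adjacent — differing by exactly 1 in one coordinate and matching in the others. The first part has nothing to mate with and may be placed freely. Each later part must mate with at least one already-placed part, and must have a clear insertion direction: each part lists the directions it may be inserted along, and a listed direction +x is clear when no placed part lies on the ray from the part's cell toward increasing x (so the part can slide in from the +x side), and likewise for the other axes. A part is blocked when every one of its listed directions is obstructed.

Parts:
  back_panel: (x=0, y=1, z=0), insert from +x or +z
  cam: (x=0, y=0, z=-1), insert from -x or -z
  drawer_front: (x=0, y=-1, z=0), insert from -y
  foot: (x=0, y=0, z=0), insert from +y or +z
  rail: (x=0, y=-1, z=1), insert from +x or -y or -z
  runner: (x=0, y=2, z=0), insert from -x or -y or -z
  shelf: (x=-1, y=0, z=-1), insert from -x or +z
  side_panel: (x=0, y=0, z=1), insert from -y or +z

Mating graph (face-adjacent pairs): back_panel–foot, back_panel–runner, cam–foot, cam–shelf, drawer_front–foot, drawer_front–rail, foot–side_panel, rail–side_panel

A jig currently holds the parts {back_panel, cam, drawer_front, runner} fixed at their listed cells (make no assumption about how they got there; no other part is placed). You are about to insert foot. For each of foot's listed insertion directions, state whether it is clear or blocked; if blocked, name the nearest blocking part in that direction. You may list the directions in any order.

+y: blocked by back_panel; +z: clear

+y: nearest on ray is back_panel@(0, 1, 0) ⇒ blocked
+z: ray from foot(0, 0, 0) has no placed part ⇒ clear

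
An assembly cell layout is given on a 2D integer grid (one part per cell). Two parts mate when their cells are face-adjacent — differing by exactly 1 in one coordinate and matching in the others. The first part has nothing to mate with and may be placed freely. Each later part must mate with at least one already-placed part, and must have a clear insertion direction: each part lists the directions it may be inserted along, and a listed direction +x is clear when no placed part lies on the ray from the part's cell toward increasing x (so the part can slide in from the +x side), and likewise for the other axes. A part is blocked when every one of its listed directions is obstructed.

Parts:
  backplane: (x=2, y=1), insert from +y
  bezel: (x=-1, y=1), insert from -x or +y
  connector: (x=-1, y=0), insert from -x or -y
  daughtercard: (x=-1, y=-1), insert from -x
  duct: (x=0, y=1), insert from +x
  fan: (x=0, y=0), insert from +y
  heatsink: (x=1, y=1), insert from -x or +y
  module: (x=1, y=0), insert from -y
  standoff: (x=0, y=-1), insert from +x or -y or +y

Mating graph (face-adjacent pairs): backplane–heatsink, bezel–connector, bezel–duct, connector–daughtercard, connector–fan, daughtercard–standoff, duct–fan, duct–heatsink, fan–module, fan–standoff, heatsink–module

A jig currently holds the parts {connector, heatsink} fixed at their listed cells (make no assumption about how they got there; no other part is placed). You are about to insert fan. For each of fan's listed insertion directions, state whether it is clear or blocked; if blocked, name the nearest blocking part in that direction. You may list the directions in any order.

+y: ray from fan(0, 0) has no placed part ⇒ clear

+y: clear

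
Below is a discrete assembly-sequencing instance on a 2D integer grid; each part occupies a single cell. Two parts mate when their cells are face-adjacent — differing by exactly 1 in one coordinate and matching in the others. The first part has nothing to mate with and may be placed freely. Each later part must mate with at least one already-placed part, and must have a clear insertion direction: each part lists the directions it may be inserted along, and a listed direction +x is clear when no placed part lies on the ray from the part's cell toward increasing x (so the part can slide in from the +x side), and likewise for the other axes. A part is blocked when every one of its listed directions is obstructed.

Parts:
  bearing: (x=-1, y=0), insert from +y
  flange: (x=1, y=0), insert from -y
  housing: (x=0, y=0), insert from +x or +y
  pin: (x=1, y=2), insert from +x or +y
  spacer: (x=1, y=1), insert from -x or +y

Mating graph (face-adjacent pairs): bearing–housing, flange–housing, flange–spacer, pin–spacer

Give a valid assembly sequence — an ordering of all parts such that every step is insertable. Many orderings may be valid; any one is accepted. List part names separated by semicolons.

pin; spacer; flange; housing; bearing

1. pin@(1, 2) [+x clear] — {pin}
2. spacer@(1, 1) [-x clear] — {pin, spacer}
3. flange@(1, 0) [-y clear] — {flange, pin, spacer}
4. housing@(0, 0) [+y clear] — {flange, housing, pin, spacer}
5. bearing@(-1, 0) [+y clear] — {bearing, flange, housing, pin, spacer}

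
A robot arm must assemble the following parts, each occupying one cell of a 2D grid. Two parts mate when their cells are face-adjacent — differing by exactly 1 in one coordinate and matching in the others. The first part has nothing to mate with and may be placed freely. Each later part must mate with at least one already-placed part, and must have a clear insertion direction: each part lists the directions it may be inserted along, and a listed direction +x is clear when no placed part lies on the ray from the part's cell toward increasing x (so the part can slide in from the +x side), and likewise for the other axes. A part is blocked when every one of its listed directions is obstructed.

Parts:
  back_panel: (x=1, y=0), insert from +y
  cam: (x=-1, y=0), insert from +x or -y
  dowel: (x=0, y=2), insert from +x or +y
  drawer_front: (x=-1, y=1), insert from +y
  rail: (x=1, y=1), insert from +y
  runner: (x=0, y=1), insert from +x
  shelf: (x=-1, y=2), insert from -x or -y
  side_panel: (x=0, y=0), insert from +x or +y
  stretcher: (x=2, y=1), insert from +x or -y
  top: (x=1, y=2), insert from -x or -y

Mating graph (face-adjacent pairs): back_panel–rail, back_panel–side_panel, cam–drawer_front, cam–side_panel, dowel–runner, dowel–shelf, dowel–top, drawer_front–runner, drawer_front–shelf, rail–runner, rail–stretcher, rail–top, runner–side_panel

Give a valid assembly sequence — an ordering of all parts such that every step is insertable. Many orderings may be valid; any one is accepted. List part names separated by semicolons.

cam; side_panel; runner; back_panel; rail; top; stretcher; dowel; drawer_front; shelf

1. cam@(-1, 0) [+x clear] — {cam}
2. side_panel@(0, 0) [+x clear] — {cam, side_panel}
3. runner@(0, 1) [+x clear] — {cam, runner, side_panel}
4. back_panel@(1, 0) [+y clear] — {back_panel, cam, runner, side_panel}
5. rail@(1, 1) [+y clear] — {back_panel, cam, rail, runner, side_panel}
6. top@(1, 2) [-x clear] — {back_panel, cam, rail, runner, side_panel, top}
7. stretcher@(2, 1) [+x clear] — {back_panel, cam, rail, runner, side_panel, stretcher, top}
8. dowel@(0, 2) [+y clear] — {back_panel, cam, dowel, rail, runner, side_panel, stretcher, top}
9. drawer_front@(-1, 1) [+y clear] — {back_panel, cam, dowel, drawer_front, rail, runner, side_panel, stretcher, top}
10. shelf@(-1, 2) [-x clear] — {back_panel, cam, dowel, drawer_front, rail, runner, shelf, side_panel, stretcher, top}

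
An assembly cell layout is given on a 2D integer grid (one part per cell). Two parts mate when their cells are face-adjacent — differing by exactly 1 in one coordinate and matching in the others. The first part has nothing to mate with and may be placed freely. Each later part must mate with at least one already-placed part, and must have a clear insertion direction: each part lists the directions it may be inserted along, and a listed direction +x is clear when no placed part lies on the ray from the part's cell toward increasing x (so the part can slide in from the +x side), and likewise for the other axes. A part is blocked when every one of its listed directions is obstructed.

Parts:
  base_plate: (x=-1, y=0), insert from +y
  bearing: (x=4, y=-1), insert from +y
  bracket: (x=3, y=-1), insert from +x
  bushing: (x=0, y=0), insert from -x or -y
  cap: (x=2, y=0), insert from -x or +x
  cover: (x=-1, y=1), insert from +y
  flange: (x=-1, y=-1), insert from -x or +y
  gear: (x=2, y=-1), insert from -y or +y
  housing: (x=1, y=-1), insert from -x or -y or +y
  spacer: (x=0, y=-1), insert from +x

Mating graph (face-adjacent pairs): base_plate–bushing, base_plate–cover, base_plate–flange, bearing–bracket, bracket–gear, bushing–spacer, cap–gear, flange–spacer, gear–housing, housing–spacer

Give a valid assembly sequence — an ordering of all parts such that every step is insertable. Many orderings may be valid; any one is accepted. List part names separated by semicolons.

1. bushing@(0, 0) [-x clear] — {bushing}
2. spacer@(0, -1) [+x clear] — {bushing, spacer}
3. housing@(1, -1) [-y clear] — {bushing, housing, spacer}
4. flange@(-1, -1) [-x clear] — {bushing, flange, housing, spacer}
5. base_plate@(-1, 0) [+y clear] — {base_plate, bushing, flange, housing, spacer}
6. cover@(-1, 1) [+y clear] — {base_plate, bushing, cover, flange, housing, spacer}
7. gear@(2, -1) [-y clear] — {base_plate, bushing, cover, flange, gear, housing, spacer}
8. bracket@(3, -1) [+x clear] — {base_plate, bracket, bushing, cover, flange, gear, housing, spacer}
9. cap@(2, 0) [+x clear] — {base_plate, bracket, bushing, cap, cover, flange, gear, housing, spacer}
10. bearing@(4, -1) [+y clear] — {base_plate, bearing, bracket, bushing, cap, cover, flange, gear, housing, spacer}

bushing; spacer; housing; flange; base_plate; cover; gear; bracket; cap; bearing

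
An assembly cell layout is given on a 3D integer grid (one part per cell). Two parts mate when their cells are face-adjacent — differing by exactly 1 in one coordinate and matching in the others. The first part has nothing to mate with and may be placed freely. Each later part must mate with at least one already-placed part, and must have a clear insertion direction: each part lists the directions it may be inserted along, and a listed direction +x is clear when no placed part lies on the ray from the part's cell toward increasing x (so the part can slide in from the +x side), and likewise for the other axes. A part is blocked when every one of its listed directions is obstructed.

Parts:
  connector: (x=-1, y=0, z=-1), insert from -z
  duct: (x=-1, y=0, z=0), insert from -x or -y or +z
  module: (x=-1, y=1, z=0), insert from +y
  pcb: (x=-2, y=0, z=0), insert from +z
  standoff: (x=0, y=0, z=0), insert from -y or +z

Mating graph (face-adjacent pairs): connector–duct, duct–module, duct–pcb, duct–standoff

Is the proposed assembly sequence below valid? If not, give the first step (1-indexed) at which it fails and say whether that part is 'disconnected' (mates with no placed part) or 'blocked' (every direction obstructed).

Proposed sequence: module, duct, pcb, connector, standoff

1. module@(-1, 1, 0) [+y clear] — {module}
2. duct@(-1, 0, 0) [-x clear] — {duct, module}
3. pcb@(-2, 0, 0) [+z clear] — {duct, module, pcb}
4. connector@(-1, 0, -1) [-z clear] — {connector, duct, module, pcb}
5. standoff@(0, 0, 0) [-y clear] — {connector, duct, module, pcb, standoff}

Valid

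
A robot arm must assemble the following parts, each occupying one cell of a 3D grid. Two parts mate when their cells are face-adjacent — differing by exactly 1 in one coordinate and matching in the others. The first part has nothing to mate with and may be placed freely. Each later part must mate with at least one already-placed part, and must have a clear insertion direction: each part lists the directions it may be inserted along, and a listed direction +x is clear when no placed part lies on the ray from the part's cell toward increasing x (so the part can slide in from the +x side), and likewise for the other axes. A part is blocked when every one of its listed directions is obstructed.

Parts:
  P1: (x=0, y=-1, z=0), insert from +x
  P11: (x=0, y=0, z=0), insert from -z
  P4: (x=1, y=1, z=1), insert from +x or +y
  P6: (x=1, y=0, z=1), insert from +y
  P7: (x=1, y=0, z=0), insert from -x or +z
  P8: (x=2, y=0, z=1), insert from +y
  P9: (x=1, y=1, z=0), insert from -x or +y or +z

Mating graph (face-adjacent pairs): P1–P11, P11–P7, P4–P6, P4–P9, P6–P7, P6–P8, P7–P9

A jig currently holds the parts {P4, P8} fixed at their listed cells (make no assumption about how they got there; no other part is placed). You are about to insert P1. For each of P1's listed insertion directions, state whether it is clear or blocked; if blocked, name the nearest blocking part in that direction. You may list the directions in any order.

+x: clear

+x: ray from P1(0, -1, 0) has no placed part ⇒ clear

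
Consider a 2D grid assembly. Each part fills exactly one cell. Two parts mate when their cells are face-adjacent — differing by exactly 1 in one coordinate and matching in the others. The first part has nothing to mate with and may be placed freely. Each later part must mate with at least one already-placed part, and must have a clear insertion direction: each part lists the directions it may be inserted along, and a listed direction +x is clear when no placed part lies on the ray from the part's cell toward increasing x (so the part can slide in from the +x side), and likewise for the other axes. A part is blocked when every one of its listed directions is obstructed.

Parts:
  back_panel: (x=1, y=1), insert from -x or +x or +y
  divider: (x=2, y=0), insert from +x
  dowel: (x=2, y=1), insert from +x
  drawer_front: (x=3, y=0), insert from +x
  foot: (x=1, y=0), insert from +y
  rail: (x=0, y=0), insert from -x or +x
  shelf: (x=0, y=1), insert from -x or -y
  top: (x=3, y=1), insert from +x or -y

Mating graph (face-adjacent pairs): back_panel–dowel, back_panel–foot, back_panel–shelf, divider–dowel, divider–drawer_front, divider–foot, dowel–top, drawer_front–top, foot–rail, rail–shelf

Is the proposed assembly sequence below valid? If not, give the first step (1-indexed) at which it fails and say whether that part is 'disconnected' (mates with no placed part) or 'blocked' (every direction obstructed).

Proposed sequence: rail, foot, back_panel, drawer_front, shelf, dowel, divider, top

Invalid at step 4 (disconnected)

1. rail@(0, 0) [-x clear] — {rail}
2. foot@(1, 0) [+y clear] — {foot, rail}
3. back_panel@(1, 1) [-x clear] — {back_panel, foot, rail}
4. drawer_front@(3, 0) — no placed neighbour ⇒ disconnected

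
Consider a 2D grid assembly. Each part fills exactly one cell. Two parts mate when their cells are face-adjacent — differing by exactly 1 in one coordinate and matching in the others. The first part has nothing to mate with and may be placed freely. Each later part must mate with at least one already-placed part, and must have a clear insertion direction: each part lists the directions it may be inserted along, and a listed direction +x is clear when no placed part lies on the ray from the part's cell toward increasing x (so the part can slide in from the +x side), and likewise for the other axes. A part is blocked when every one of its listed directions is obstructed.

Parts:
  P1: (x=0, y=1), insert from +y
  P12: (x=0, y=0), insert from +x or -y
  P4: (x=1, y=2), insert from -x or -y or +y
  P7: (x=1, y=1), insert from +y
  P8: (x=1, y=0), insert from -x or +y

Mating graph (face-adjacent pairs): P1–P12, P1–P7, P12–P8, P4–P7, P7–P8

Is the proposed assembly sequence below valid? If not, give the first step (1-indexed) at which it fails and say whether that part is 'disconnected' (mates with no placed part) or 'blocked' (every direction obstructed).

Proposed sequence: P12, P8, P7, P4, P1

Valid

1. P12@(0, 0) [+x clear] — {P12}
2. P8@(1, 0) [+y clear] — {P12, P8}
3. P7@(1, 1) [+y clear] — {P12, P7, P8}
4. P4@(1, 2) [-x clear] — {P12, P4, P7, P8}
5. P1@(0, 1) [+y clear] — {P1, P12, P4, P7, P8}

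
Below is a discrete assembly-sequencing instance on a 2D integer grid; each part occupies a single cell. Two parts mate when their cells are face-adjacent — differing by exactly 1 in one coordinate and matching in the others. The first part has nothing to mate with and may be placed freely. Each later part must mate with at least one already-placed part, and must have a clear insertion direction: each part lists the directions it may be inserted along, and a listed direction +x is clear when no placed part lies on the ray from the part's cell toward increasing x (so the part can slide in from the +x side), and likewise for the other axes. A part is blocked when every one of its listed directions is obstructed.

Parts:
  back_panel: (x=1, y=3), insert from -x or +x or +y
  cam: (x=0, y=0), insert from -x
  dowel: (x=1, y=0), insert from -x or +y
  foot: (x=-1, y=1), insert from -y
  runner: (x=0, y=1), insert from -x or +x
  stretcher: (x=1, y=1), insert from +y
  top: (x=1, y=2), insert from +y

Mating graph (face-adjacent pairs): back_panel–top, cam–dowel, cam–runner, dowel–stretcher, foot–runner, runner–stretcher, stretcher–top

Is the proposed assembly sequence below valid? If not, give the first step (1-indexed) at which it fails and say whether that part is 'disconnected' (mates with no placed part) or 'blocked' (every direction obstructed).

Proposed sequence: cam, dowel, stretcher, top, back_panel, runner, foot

1. cam@(0, 0) [-x clear] — {cam}
2. dowel@(1, 0) [+y clear] — {cam, dowel}
3. stretcher@(1, 1) [+y clear] — {cam, dowel, stretcher}
4. top@(1, 2) [+y clear] — {cam, dowel, stretcher, top}
5. back_panel@(1, 3) [-x clear] — {back_panel, cam, dowel, stretcher, top}
6. runner@(0, 1) [-x clear] — {back_panel, cam, dowel, runner, stretcher, top}
7. foot@(-1, 1) [-y clear] — {back_panel, cam, dowel, foot, runner, stretcher, top}

Valid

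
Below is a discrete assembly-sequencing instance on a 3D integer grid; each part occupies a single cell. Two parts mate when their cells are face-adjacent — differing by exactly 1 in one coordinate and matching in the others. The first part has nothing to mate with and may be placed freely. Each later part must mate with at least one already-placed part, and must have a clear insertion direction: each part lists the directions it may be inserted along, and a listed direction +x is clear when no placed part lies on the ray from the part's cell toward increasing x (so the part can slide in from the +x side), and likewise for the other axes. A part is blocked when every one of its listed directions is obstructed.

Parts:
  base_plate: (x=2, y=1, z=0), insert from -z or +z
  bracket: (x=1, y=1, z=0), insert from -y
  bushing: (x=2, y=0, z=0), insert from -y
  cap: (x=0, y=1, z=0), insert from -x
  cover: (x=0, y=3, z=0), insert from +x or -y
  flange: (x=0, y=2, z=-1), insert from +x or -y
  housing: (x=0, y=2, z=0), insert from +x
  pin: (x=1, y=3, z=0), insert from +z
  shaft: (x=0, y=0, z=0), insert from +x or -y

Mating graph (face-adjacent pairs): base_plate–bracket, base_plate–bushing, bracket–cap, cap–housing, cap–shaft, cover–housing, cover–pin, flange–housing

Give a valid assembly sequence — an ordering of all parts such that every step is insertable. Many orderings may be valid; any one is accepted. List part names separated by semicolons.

flange; housing; cap; cover; pin; shaft; bracket; base_plate; bushing

1. flange@(0, 2, -1) [+x clear] — {flange}
2. housing@(0, 2, 0) [+x clear] — {flange, housing}
3. cap@(0, 1, 0) [-x clear] — {cap, flange, housing}
4. cover@(0, 3, 0) [+x clear] — {cap, cover, flange, housing}
5. pin@(1, 3, 0) [+z clear] — {cap, cover, flange, housing, pin}
6. shaft@(0, 0, 0) [+x clear] — {cap, cover, flange, housing, pin, shaft}
7. bracket@(1, 1, 0) [-y clear] — {bracket, cap, cover, flange, housing, pin, shaft}
8. base_plate@(2, 1, 0) [-z clear] — {base_plate, bracket, cap, cover, flange, housing, pin, shaft}
9. bushing@(2, 0, 0) [-y clear] — {base_plate, bracket, bushing, cap, cover, flange, housing, pin, shaft}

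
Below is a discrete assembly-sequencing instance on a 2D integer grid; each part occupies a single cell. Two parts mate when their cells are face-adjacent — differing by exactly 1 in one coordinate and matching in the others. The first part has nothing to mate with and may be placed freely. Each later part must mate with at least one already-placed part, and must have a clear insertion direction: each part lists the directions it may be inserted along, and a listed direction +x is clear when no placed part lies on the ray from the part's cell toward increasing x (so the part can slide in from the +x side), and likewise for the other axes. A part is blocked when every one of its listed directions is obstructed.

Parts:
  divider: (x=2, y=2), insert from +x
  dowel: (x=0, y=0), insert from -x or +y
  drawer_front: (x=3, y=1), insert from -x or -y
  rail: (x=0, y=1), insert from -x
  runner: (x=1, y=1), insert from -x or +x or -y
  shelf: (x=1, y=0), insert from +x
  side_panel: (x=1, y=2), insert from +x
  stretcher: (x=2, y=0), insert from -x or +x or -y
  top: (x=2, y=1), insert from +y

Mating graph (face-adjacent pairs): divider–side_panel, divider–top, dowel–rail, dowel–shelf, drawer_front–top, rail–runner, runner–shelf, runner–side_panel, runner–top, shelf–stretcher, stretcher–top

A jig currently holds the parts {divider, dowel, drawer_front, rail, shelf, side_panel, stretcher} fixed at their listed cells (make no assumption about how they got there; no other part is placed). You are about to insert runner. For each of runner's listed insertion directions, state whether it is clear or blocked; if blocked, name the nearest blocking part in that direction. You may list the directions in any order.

-x: nearest on ray is rail@(0, 1) ⇒ blocked
+x: nearest on ray is drawer_front@(3, 1) ⇒ blocked
-y: nearest on ray is shelf@(1, 0) ⇒ blocked

+x: blocked by drawer_front; -x: blocked by rail; -y: blocked by shelf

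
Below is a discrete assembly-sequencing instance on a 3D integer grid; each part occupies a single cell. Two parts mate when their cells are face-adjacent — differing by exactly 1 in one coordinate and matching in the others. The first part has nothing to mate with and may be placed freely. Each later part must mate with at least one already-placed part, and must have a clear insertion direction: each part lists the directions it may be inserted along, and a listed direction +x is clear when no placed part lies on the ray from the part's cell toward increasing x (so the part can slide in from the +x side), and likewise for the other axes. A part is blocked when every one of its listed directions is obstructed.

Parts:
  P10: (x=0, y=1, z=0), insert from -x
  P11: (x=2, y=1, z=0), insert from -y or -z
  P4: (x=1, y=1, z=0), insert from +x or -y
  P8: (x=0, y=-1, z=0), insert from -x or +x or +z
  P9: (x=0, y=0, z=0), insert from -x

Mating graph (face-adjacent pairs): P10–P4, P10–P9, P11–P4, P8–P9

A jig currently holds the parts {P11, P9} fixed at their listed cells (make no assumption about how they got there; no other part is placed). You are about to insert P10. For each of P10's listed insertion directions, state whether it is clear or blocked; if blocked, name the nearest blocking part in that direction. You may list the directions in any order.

-x: clear

-x: ray from P10(0, 1, 0) has no placed part ⇒ clear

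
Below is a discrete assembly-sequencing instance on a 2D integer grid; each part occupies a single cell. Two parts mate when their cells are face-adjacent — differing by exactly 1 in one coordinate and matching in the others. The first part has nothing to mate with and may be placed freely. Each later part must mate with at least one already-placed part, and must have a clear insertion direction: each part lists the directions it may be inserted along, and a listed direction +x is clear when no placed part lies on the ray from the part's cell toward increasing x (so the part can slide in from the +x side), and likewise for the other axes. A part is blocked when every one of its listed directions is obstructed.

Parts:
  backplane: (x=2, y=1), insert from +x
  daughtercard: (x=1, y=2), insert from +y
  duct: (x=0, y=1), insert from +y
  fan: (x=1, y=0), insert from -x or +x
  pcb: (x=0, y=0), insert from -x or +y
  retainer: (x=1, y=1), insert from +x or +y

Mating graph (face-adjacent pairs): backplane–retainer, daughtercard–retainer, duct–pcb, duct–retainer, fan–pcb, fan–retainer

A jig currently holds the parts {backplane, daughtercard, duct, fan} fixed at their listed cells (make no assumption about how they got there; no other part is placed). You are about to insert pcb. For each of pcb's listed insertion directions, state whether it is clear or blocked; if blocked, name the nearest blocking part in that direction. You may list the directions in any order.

+y: blocked by duct; -x: clear

-x: ray from pcb(0, 0) has no placed part ⇒ clear
+y: nearest on ray is duct@(0, 1) ⇒ blocked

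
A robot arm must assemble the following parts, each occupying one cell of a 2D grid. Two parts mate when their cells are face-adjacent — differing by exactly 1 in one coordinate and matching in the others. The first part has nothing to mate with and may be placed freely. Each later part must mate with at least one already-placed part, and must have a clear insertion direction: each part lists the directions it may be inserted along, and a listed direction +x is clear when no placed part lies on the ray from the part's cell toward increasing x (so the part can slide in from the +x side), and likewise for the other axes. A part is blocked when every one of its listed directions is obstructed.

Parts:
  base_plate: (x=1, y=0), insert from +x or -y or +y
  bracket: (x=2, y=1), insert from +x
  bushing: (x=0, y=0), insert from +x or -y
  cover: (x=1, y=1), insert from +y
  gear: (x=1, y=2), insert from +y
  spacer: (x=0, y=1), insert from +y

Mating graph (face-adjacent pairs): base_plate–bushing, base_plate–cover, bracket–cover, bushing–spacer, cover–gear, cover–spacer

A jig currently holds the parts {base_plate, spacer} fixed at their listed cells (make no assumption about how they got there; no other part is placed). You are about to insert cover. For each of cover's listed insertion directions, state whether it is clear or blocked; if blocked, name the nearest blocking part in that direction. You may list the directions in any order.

+y: ray from cover(1, 1) has no placed part ⇒ clear

+y: clear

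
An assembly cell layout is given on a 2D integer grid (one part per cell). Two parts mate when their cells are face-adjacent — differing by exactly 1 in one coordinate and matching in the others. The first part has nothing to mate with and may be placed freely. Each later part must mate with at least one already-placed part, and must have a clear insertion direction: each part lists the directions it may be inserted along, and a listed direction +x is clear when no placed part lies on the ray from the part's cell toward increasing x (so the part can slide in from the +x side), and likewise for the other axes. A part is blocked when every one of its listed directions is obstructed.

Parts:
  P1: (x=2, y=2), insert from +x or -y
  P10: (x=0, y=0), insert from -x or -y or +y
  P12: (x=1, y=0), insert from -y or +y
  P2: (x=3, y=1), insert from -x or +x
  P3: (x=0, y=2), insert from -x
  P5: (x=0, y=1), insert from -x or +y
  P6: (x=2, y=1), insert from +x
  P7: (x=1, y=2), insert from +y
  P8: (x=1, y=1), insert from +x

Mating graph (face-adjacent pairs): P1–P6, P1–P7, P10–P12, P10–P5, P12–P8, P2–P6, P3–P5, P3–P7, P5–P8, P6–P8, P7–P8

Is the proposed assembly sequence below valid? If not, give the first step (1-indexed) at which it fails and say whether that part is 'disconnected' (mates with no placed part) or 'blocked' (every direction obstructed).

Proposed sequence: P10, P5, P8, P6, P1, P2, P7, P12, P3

1. P10@(0, 0) [-x clear] — {P10}
2. P5@(0, 1) [-x clear] — {P10, P5}
3. P8@(1, 1) [+x clear] — {P10, P5, P8}
4. P6@(2, 1) [+x clear] — {P10, P5, P6, P8}
5. P1@(2, 2) [+x clear] — {P1, P10, P5, P6, P8}
6. P2@(3, 1) [+x clear] — {P1, P10, P2, P5, P6, P8}
7. P7@(1, 2) [+y clear] — {P1, P10, P2, P5, P6, P7, P8}
8. P12@(1, 0) [-y clear] — {P1, P10, P12, P2, P5, P6, P7, P8}
9. P3@(0, 2) [-x clear] — {P1, P10, P12, P2, P3, P5, P6, P7, P8}

Valid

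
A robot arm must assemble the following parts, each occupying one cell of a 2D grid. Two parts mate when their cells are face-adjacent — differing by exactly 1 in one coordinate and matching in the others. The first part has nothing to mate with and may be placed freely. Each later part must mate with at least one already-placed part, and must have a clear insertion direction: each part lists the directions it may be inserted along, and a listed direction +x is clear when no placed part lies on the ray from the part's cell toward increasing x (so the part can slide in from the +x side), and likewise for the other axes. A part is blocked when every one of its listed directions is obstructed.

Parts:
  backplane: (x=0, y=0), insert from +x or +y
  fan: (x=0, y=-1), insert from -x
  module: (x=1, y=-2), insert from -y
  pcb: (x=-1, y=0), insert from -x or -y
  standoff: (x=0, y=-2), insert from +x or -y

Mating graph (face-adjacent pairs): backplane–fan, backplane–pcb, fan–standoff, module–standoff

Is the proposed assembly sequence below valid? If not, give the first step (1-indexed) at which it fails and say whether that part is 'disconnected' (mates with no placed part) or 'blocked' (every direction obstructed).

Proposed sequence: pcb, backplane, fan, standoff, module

Valid

1. pcb@(-1, 0) [-x clear] — {pcb}
2. backplane@(0, 0) [+x clear] — {backplane, pcb}
3. fan@(0, -1) [-x clear] — {backplane, fan, pcb}
4. standoff@(0, -2) [+x clear] — {backplane, fan, pcb, standoff}
5. module@(1, -2) [-y clear] — {backplane, fan, module, pcb, standoff}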